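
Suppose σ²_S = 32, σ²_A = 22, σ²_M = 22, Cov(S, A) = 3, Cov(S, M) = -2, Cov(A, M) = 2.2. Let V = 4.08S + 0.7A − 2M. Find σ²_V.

σ²_V = 675.0808

σ²_V = a²·σ²_S + b²·σ²_A + c²·σ²_M + 2ab·Cov(S, A) + 2ac·Cov(S, M) + 2bc·Cov(A, M), with a = 4.08, b = 0.7, c = -2.
= 532.6848 + 10.78 + 88 + 17.136 + 32.64 + (-6.16)
= 675.0808.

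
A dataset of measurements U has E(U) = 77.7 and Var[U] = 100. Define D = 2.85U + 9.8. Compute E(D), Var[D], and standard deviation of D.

D = 2.85U + 9.8 is linear with a = 2.85, b = 9.8.
E(D) = a·E(U) + b = 2.85·77.7 + 9.8 = 231.245.
Var[D] = a²·Var[U] = 2.85²·100 = 812.25 (the additive constant 9.8 does not affect variance).
standard deviation of U = √100 = 10.
standard deviation of D = |a|·standard deviation of U = |2.85|·10 = 28.5.

E(D) = 231.245, Var[D] = 812.25, standard deviation of D = 28.5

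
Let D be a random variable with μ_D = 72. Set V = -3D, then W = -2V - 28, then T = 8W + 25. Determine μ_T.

μ_V = (-3)·72 = -216.
μ_W = (-2)·(-216) + (-28) = 404.
μ_T = 8·404 + 25 = 3257.

μ_T = 3257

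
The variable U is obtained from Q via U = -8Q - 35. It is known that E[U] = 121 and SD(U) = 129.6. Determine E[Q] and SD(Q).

E[Q] = -19.5, SD(Q) = 16.2

From U = -8Q - 35: E[U] = a·E[Q] + b, so E[Q] = (E[U] − b)/a = (121 − (-35))/(-8) = -19.5.
SD(U) = |a|·SD(Q), so SD(Q) = 129.6/|-8| = 16.2.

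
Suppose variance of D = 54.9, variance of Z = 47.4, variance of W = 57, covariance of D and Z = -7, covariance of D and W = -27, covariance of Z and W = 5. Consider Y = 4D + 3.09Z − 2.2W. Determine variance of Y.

variance of Y = 1841.03994

variance of Y = a²·variance of D + b²·variance of Z + c²·variance of W + 2ab·covariance of D and Z + 2ac·covariance of D and W + 2bc·covariance of Z and W, with a = 4, b = 3.09, c = -2.2.
= 878.4 + 452.57994 + 275.88 + (-173.04) + 475.2 + (-67.98)
= 1841.03994.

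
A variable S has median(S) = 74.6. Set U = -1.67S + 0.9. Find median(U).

A linear map preserves order up to sign, so median(U) = a·median(S) + b = (-1.67)·74.6 + 0.9 = -123.682.

median(U) = -123.682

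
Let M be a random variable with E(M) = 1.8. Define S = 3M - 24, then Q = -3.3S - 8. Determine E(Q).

E(S) = 3·1.8 + (-24) = -18.6.
E(Q) = (-3.3)·(-18.6) + (-8) = 53.38.

E(Q) = 53.38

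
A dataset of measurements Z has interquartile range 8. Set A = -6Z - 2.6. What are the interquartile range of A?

Under A = aZ + b, IQR(A) = |a|·IQR(Z) = |-6|·8 = 48 (shifts cancel; spread scales by |a|).

IQR(A) = 48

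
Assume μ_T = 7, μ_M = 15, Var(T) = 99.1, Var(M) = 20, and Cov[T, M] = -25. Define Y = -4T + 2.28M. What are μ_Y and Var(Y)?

μ_Y = (-4)·μ_T + 2.28·μ_M = (-4)·7 + 2.28·15 = 6.2.
Var(Y) = a²·Var(T) + b²·Var(M) + 2ab·Cov[T, M] with a = -4, b = 2.28.
= (-4)²·99.1 + 2.28²·20 + 2·(-4)·2.28·(-25)
= 1585.6 + 103.968 + 456 = 2145.568.

μ_Y = 6.2, Var(Y) = 2145.568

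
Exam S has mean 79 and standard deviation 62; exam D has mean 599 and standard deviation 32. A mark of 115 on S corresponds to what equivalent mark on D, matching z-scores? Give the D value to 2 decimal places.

D = 617.58

z = (115 − 79)/62 ≈ 0.5806.
D = 599 + z·32 = 599 + (115 − 79)·32/62 ≈ 617.58.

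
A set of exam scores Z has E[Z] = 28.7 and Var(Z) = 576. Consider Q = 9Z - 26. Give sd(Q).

sd(Q) = 216

Q = 9Z - 26 is linear with a = 9, b = -26.
sd(Z) = √576 = 24.
sd(Q) = |a|·sd(Z) = |9|·24 = 216.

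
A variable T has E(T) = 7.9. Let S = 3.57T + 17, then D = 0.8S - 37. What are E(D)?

E(S) = 3.57·7.9 + 17 = 45.203.
E(D) = 0.8·45.203 + (-37) = -0.8376.

E(D) = -0.8376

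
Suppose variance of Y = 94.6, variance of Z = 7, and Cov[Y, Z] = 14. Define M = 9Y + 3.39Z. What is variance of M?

variance of M = 8597.3247

variance of M = a²·variance of Y + b²·variance of Z + 2ab·Cov[Y, Z] with a = 9, b = 3.39.
= 9²·94.6 + 3.39²·7 + 2·9·3.39·14
= 7662.6 + 80.4447 + 854.28 = 8597.3247.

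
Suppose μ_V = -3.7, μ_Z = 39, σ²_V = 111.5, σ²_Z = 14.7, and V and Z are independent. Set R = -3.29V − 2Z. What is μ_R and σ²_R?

μ_R = -65.827, σ²_R = 1265.68715

μ_R = (-3.29)·μ_V + (-2)·μ_Z = (-3.29)·(-3.7) + (-2)·39 = -65.827.
σ²_R = a²·σ²_V + b²·σ²_Z + 2ab·covariance of V and Z with a = -3.29, b = -2.
Independence gives covariance of V and Z = 0.
= (-3.29)²·111.5 + (-2)²·14.7 + 2·(-3.29)·(-2)·0
= 1206.88715 + 58.8 + 0 = 1265.68715.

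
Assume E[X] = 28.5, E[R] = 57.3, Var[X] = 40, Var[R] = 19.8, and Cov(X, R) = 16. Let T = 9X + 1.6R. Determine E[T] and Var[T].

E[T] = 9·E[X] + 1.6·E[R] = 9·28.5 + 1.6·57.3 = 348.18.
Var[T] = a²·Var[X] + b²·Var[R] + 2ab·Cov(X, R) with a = 9, b = 1.6.
= 9²·40 + 1.6²·19.8 + 2·9·1.6·16
= 3240 + 50.688 + 460.8 = 3751.488.

E[T] = 348.18, Var[T] = 3751.488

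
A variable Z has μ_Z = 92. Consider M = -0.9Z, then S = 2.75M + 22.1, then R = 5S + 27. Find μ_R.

μ_R = -1001

μ_M = (-0.9)·92 = -82.8.
μ_S = 2.75·(-82.8) + 22.1 = -205.6.
μ_R = 5·(-205.6) + 27 = -1001.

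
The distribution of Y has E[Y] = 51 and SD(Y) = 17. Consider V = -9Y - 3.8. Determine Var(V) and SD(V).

Var(V) = 23409, SD(V) = 153

V = -9Y - 3.8 is linear with a = -9, b = -3.8.
Var(Y) = 17² = 289.
Var(V) = a²·Var(Y) = (-9)²·289 = 23409 (the additive constant -3.8 does not affect variance).
SD(V) = |a|·SD(Y) = |-9|·17 = 153.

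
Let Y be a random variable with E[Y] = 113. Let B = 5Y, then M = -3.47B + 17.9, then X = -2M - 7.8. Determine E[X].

E[B] = 5·113 = 565.
E[M] = (-3.47)·565 + 17.9 = -1942.65.
E[X] = (-2)·(-1942.65) + (-7.8) = 3877.5.

E[X] = 3877.5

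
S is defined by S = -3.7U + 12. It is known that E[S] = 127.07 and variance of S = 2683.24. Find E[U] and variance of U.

E[U] = -31.1, variance of U = 196

From S = -3.7U + 12: E[S] = a·E[U] + b, so E[U] = (E[S] − b)/a = (127.07 − 12)/(-3.7) = -31.1.
variance of S = a²·variance of U, so variance of U = 2683.24/(-3.7)² = 196.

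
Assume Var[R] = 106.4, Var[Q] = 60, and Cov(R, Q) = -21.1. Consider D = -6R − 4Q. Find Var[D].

Var[D] = 3777.6

Var[D] = a²·Var[R] + b²·Var[Q] + 2ab·Cov(R, Q) with a = -6, b = -4.
= (-6)²·106.4 + (-4)²·60 + 2·(-6)·(-4)·(-21.1)
= 3830.4 + 960 + (-1012.8) = 3777.6.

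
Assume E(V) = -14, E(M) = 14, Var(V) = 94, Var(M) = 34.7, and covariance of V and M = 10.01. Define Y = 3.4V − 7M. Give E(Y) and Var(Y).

E(Y) = -145.6, Var(Y) = 2310.464

E(Y) = 3.4·E(V) + (-7)·E(M) = 3.4·(-14) + (-7)·14 = -145.6.
Var(Y) = a²·Var(V) + b²·Var(M) + 2ab·covariance of V and M with a = 3.4, b = -7.
= 3.4²·94 + (-7)²·34.7 + 2·3.4·(-7)·10.01
= 1086.64 + 1700.3 + (-476.476) = 2310.464.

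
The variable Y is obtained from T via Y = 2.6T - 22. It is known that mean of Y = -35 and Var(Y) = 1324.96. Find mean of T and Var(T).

From Y = 2.6T - 22: mean of Y = a·mean of T + b, so mean of T = (mean of Y − b)/a = (-35 − (-22))/2.6 = -5.
Var(Y) = a²·Var(T), so Var(T) = 1324.96/2.6² = 196.

mean of T = -5, Var(T) = 196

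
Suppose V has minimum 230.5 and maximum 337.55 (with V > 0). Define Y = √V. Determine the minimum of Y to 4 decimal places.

√V is increasing on this domain, so min(Y) comes from min(V) = 230.5: min(Y) = √(230.5) ≈ 15.1822.

min(Y) = 15.1822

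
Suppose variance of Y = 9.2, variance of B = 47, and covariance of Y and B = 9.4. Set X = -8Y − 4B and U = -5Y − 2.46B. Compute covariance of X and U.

covariance of X and U = 1203.472

By bilinearity, covariance of X and U = ac·variance of Y + bd·variance of B + (ad+bc)·covariance of Y and B, with a=-8, b=-4, c=-5, d=-2.46.
ac·variance of Y = (-8)·(-5)·9.2 = 368
bd·variance of B = (-4)·(-2.46)·47 = 462.48
(ad+bc)·covariance of Y and B = (39.68)·9.4 = 372.992
covariance of X and U = 368 + 462.48 + 372.992 = 1203.472.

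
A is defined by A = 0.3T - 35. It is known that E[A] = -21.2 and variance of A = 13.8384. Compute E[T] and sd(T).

E[T] = 46, sd(T) = 12.4

From A = 0.3T - 35: E[A] = a·E[T] + b, so E[T] = (E[A] − b)/a = (-21.2 − (-35))/0.3 = 46.
sd(A) = √13.8384 = 3.72.
sd(A) = |a|·sd(T), so sd(T) = 3.72/|0.3| = 12.4.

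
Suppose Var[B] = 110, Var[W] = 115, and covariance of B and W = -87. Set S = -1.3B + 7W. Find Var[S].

Var[S] = a²·Var[B] + b²·Var[W] + 2ab·covariance of B and W with a = -1.3, b = 7.
= (-1.3)²·110 + 7²·115 + 2·(-1.3)·7·(-87)
= 185.9 + 5635 + 1583.4 = 7404.3.

Var[S] = 7404.3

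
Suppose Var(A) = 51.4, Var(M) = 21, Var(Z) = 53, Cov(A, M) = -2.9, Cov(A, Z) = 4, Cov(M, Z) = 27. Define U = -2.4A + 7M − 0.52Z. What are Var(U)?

Var(U) = a²·Var(A) + b²·Var(M) + c²·Var(Z) + 2ab·Cov(A, M) + 2ac·Cov(A, Z) + 2bc·Cov(M, Z), with a = -2.4, b = 7, c = -0.52.
= 296.064 + 1029 + 14.3312 + 97.44 + 9.984 + (-196.56)
= 1250.2592.

Var(U) = 1250.2592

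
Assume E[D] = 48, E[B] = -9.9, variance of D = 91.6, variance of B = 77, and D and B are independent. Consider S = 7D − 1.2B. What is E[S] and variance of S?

E[S] = 347.88, variance of S = 4599.28

E[S] = 7·E[D] + (-1.2)·E[B] = 7·48 + (-1.2)·(-9.9) = 347.88.
variance of S = a²·variance of D + b²·variance of B + 2ab·Cov[D, B] with a = 7, b = -1.2.
Independence gives Cov[D, B] = 0.
= 7²·91.6 + (-1.2)²·77 + 2·7·(-1.2)·0
= 4488.4 + 110.88 + 0 = 4599.28.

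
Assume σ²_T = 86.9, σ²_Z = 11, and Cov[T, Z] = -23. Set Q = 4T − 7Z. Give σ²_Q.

σ²_Q = 3217.4

σ²_Q = a²·σ²_T + b²·σ²_Z + 2ab·Cov[T, Z] with a = 4, b = -7.
= 4²·86.9 + (-7)²·11 + 2·4·(-7)·(-23)
= 1390.4 + 539 + 1288 = 3217.4.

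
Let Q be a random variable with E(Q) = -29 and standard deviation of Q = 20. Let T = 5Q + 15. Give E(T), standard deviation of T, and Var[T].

E(T) = -130, standard deviation of T = 100, Var[T] = 10000

T = 5Q + 15 is linear with a = 5, b = 15.
E(T) = a·E(Q) + b = 5·(-29) + 15 = -130.
standard deviation of T = |a|·standard deviation of Q = |5|·20 = 100.
Var[Q] = 20² = 400.
Var[T] = a²·Var[Q] = 5²·400 = 10000 (the additive constant 15 does not affect variance).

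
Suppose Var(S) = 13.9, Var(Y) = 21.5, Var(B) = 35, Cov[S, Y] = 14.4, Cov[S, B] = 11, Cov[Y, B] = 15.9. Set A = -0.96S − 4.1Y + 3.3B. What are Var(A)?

Var(A) = 368.78204

Var(A) = a²·Var(S) + b²·Var(Y) + c²·Var(B) + 2ab·Cov[S, Y] + 2ac·Cov[S, B] + 2bc·Cov[Y, B], with a = -0.96, b = -4.1, c = 3.3.
= 12.81024 + 361.415 + 381.15 + 113.3568 + (-69.696) + (-430.254)
= 368.78204.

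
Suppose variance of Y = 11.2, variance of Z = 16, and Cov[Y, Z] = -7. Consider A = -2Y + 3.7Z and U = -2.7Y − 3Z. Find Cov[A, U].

Cov[A, U] = -89.19

By bilinearity, Cov[A, U] = ac·variance of Y + bd·variance of Z + (ad+bc)·Cov[Y, Z], with a=-2, b=3.7, c=-2.7, d=-3.
ac·variance of Y = (-2)·(-2.7)·11.2 = 60.48
bd·variance of Z = 3.7·(-3)·16 = -177.6
(ad+bc)·Cov[Y, Z] = (-3.99)·(-7) = 27.93
Cov[A, U] = 60.48 + (-177.6) + 27.93 = -89.19.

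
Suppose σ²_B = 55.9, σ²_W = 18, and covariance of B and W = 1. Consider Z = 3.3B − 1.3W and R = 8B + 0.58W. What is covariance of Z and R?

By bilinearity, covariance of Z and R = ac·σ²_B + bd·σ²_W + (ad+bc)·covariance of B and W, with a=3.3, b=-1.3, c=8, d=0.58.
ac·σ²_B = 3.3·8·55.9 = 1475.76
bd·σ²_W = (-1.3)·0.58·18 = -13.572
(ad+bc)·covariance of B and W = (-8.486)·1 = -8.486
covariance of Z and R = 1475.76 + (-13.572) + (-8.486) = 1453.702.

covariance of Z and R = 1453.702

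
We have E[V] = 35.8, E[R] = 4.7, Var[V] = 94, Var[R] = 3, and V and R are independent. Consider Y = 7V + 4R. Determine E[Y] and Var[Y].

E[Y] = 269.4, Var[Y] = 4654

E[Y] = 7·E[V] + 4·E[R] = 7·35.8 + 4·4.7 = 269.4.
Var[Y] = a²·Var[V] + b²·Var[R] + 2ab·Cov[V, R] with a = 7, b = 4.
Independence gives Cov[V, R] = 0.
= 7²·94 + 4²·3 + 2·7·4·0
= 4606 + 48 + 0 = 4654.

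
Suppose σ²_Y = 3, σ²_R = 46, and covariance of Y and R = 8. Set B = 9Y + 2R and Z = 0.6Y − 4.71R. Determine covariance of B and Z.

By bilinearity, covariance of B and Z = ac·σ²_Y + bd·σ²_R + (ad+bc)·covariance of Y and R, with a=9, b=2, c=0.6, d=-4.71.
ac·σ²_Y = 9·0.6·3 = 16.2
bd·σ²_R = 2·(-4.71)·46 = -433.32
(ad+bc)·covariance of Y and R = (-41.19)·8 = -329.52
covariance of B and Z = 16.2 + (-433.32) + (-329.52) = -746.64.

covariance of B and Z = -746.64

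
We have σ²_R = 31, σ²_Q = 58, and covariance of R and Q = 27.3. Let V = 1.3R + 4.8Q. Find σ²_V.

σ²_V = a²·σ²_R + b²·σ²_Q + 2ab·covariance of R and Q with a = 1.3, b = 4.8.
= 1.3²·31 + 4.8²·58 + 2·1.3·4.8·27.3
= 52.39 + 1336.32 + 340.704 = 1729.414.

σ²_V = 1729.414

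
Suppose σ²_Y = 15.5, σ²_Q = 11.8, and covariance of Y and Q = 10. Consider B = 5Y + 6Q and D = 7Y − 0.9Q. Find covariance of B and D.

By bilinearity, covariance of B and D = ac·σ²_Y + bd·σ²_Q + (ad+bc)·covariance of Y and Q, with a=5, b=6, c=7, d=-0.9.
ac·σ²_Y = 5·7·15.5 = 542.5
bd·σ²_Q = 6·(-0.9)·11.8 = -63.72
(ad+bc)·covariance of Y and Q = (37.5)·10 = 375
covariance of B and D = 542.5 + (-63.72) + 375 = 853.78.

covariance of B and D = 853.78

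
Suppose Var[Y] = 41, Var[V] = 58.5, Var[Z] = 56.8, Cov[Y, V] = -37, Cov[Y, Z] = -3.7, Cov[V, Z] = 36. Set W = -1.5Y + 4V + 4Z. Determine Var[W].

Var[W] = 3577.45

Var[W] = a²·Var[Y] + b²·Var[V] + c²·Var[Z] + 2ab·Cov[Y, V] + 2ac·Cov[Y, Z] + 2bc·Cov[V, Z], with a = -1.5, b = 4, c = 4.
= 92.25 + 936 + 908.8 + 444 + 44.4 + 1152
= 3577.45.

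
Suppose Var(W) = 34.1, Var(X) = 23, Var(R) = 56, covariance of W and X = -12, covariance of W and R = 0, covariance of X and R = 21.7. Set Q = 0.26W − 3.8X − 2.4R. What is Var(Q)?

Var(Q) = a²·Var(W) + b²·Var(X) + c²·Var(R) + 2ab·covariance of W and X + 2ac·covariance of W and R + 2bc·covariance of X and R, with a = 0.26, b = -3.8, c = -2.4.
= 2.30516 + 332.12 + 322.56 + 23.712 + 0 + 395.808
= 1076.50516.

Var(Q) = 1076.50516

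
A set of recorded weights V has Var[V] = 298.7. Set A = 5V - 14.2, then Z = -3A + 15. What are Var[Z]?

Var[Z] = 67207.5

Var[A] = 5²·298.7 = 7467.5.
Var[Z] = (-3)²·7467.5 = 67207.5.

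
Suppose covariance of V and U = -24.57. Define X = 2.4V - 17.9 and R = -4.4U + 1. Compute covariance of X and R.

covariance of X and R = 259.4592

covariance of X and R = a·c·covariance of V and U = 2.4·(-4.4)·(-24.57) = 259.4592. Additive constants drop out.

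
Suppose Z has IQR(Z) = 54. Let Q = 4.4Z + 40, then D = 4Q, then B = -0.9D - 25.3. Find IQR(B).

IQR(B) = 855.36

IQR(Q) = |4.4|·54 = 237.6.
IQR(D) = |4|·237.6 = 950.4.
IQR(B) = |-0.9|·950.4 = 855.36.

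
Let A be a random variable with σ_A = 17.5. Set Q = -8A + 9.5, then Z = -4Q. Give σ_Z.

σ_Q = |-8|·17.5 = 140.
σ_Z = |-4|·140 = 560.

σ_Z = 560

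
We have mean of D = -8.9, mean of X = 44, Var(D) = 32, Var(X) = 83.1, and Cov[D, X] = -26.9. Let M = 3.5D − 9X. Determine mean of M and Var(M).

mean of M = -427.15, Var(M) = 8817.8

mean of M = 3.5·mean of D + (-9)·mean of X = 3.5·(-8.9) + (-9)·44 = -427.15.
Var(M) = a²·Var(D) + b²·Var(X) + 2ab·Cov[D, X] with a = 3.5, b = -9.
= 3.5²·32 + (-9)²·83.1 + 2·3.5·(-9)·(-26.9)
= 392 + 6731.1 + 1694.7 = 8817.8.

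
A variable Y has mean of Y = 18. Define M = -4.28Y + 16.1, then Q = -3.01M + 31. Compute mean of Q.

mean of Q = 214.4294

mean of M = (-4.28)·18 + 16.1 = -60.94.
mean of Q = (-3.01)·(-60.94) + 31 = 214.4294.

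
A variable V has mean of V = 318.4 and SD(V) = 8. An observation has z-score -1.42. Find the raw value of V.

V = 307.04

V = mean of V + z·SD(V) = 318.4 + (-1.42)·8 = 307.04.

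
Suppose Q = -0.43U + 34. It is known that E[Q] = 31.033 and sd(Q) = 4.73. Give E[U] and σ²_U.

E[U] = 6.9, σ²_U = 121

From Q = -0.43U + 34: E[Q] = a·E[U] + b, so E[U] = (E[Q] − b)/a = (31.033 − 34)/(-0.43) = 6.9.
σ²_Q = 4.73² = 22.3729.
σ²_Q = a²·σ²_U, so σ²_U = 22.3729/(-0.43)² = 121.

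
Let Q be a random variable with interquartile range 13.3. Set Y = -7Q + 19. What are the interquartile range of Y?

IQR(Y) = 93.1

Under Y = aQ + b, IQR(Y) = |a|·IQR(Q) = |-7|·13.3 = 93.1 (shifts cancel; spread scales by |a|).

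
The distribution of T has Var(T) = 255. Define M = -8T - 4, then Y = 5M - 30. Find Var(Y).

Var(Y) = 408000

Var(M) = (-8)²·255 = 16320.
Var(Y) = 5²·16320 = 408000.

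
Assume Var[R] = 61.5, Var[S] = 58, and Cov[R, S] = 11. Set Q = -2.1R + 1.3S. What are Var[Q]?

Var[Q] = a²·Var[R] + b²·Var[S] + 2ab·Cov[R, S] with a = -2.1, b = 1.3.
= (-2.1)²·61.5 + 1.3²·58 + 2·(-2.1)·1.3·11
= 271.215 + 98.02 + (-60.06) = 309.175.

Var[Q] = 309.175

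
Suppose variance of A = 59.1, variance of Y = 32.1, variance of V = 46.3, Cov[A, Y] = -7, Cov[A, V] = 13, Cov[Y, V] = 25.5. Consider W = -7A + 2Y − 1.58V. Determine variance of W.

variance of W = 3462.28332

variance of W = a²·variance of A + b²·variance of Y + c²·variance of V + 2ab·Cov[A, Y] + 2ac·Cov[A, V] + 2bc·Cov[Y, V], with a = -7, b = 2, c = -1.58.
= 2895.9 + 128.4 + 115.58332 + 196 + 287.56 + (-161.16)
= 3462.28332.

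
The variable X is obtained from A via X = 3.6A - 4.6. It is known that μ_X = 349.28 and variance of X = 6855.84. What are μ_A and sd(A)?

From X = 3.6A - 4.6: μ_X = a·μ_A + b, so μ_A = (μ_X − b)/a = (349.28 − (-4.6))/3.6 = 98.3.
sd(X) = √6855.84 = 82.8.
sd(X) = |a|·sd(A), so sd(A) = 82.8/|3.6| = 23.

μ_A = 98.3, sd(A) = 23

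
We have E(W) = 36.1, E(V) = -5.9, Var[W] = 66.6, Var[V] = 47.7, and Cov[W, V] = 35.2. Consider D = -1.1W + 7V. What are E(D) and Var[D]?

E(D) = -81.01, Var[D] = 1875.806

E(D) = (-1.1)·E(W) + 7·E(V) = (-1.1)·36.1 + 7·(-5.9) = -81.01.
Var[D] = a²·Var[W] + b²·Var[V] + 2ab·Cov[W, V] with a = -1.1, b = 7.
= (-1.1)²·66.6 + 7²·47.7 + 2·(-1.1)·7·35.2
= 80.586 + 2337.3 + (-542.08) = 1875.806.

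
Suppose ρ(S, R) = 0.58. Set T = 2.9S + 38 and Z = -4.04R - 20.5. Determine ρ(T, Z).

Linear rescalings preserve |correlation|; the slopes 2.9 and -4.04 have opposite signs, so the correlation flips sign: ρ(T, Z) = −ρ(S, R) = -0.58.

ρ(T, Z) = -0.58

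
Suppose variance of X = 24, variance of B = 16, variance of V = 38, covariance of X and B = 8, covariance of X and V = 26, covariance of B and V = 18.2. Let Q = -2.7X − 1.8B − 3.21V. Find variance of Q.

variance of Q = a²·variance of X + b²·variance of B + c²·variance of V + 2ab·covariance of X and B + 2ac·covariance of X and V + 2bc·covariance of B and V, with a = -2.7, b = -1.8, c = -3.21.
= 174.96 + 51.84 + 391.5558 + 77.76 + 450.684 + 210.3192
= 1357.119.

variance of Q = 1357.119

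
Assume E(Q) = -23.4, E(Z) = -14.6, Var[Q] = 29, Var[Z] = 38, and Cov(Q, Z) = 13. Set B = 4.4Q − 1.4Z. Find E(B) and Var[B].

E(B) = 4.4·E(Q) + (-1.4)·E(Z) = 4.4·(-23.4) + (-1.4)·(-14.6) = -82.52.
Var[B] = a²·Var[Q] + b²·Var[Z] + 2ab·Cov(Q, Z) with a = 4.4, b = -1.4.
= 4.4²·29 + (-1.4)²·38 + 2·4.4·(-1.4)·13
= 561.44 + 74.48 + (-160.16) = 475.76.

E(B) = -82.52, Var[B] = 475.76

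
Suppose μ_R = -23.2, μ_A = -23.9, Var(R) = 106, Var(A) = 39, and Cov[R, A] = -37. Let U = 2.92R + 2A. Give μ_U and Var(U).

μ_U = -115.544, Var(U) = 627.6384

μ_U = 2.92·μ_R + 2·μ_A = 2.92·(-23.2) + 2·(-23.9) = -115.544.
Var(U) = a²·Var(R) + b²·Var(A) + 2ab·Cov[R, A] with a = 2.92, b = 2.
= 2.92²·106 + 2²·39 + 2·2.92·2·(-37)
= 903.7984 + 156 + (-432.16) = 627.6384.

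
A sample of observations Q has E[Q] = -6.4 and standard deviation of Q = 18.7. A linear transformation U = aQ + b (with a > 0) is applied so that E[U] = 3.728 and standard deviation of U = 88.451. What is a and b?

a = 4.73, b = 34

standard deviation of U = a·standard deviation of Q (a > 0), so a = 88.451/18.7 = 4.73.
E[U] = a·E[Q] + b, so b = 3.728 − 4.73·(-6.4) = 34.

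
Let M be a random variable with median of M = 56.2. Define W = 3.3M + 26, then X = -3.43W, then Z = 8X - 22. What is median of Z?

median of W = 3.3·56.2 + 26 = 211.46.
median of X = (-3.43)·211.46 = -725.3078.
median of Z = 8·(-725.3078) + (-22) = -5824.4624.

median of Z = -5824.4624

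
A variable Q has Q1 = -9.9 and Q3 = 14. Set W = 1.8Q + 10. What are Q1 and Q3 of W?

a = 1.8 > 0: Q1(W) = a·Q1(Q)+b = -7.82, Q3(W) = a·Q3(Q)+b = 35.2.

Q1(W) = -7.82, Q3(W) = 35.2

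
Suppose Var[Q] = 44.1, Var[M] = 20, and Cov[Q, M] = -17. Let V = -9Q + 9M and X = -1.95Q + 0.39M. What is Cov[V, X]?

By bilinearity, Cov[V, X] = ac·Var[Q] + bd·Var[M] + (ad+bc)·Cov[Q, M], with a=-9, b=9, c=-1.95, d=0.39.
ac·Var[Q] = (-9)·(-1.95)·44.1 = 773.955
bd·Var[M] = 9·0.39·20 = 70.2
(ad+bc)·Cov[Q, M] = (-21.06)·(-17) = 358.02
Cov[V, X] = 773.955 + 70.2 + 358.02 = 1202.175.

Cov[V, X] = 1202.175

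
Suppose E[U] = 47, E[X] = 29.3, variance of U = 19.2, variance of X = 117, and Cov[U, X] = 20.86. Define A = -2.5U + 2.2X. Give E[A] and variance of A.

E[A] = (-2.5)·E[U] + 2.2·E[X] = (-2.5)·47 + 2.2·29.3 = -53.04.
variance of A = a²·variance of U + b²·variance of X + 2ab·Cov[U, X] with a = -2.5, b = 2.2.
= (-2.5)²·19.2 + 2.2²·117 + 2·(-2.5)·2.2·20.86
= 120 + 566.28 + (-229.46) = 456.82.

E[A] = -53.04, variance of A = 456.82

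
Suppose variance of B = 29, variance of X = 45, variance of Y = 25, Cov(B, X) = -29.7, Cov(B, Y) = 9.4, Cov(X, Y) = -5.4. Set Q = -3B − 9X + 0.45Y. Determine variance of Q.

variance of Q = a²·variance of B + b²·variance of X + c²·variance of Y + 2ab·Cov(B, X) + 2ac·Cov(B, Y) + 2bc·Cov(X, Y), with a = -3, b = -9, c = 0.45.
= 261 + 3645 + 5.0625 + (-1603.8) + (-25.38) + 43.74
= 2325.6225.

variance of Q = 2325.6225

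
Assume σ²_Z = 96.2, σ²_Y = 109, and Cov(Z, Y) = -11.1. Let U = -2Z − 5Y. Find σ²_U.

σ²_U = 2887.8

σ²_U = a²·σ²_Z + b²·σ²_Y + 2ab·Cov(Z, Y) with a = -2, b = -5.
= (-2)²·96.2 + (-5)²·109 + 2·(-2)·(-5)·(-11.1)
= 384.8 + 2725 + (-222) = 2887.8.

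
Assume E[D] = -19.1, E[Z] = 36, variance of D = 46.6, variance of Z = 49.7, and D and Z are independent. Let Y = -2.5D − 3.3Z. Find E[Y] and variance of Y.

E[Y] = -71.05, variance of Y = 832.483

E[Y] = (-2.5)·E[D] + (-3.3)·E[Z] = (-2.5)·(-19.1) + (-3.3)·36 = -71.05.
variance of Y = a²·variance of D + b²·variance of Z + 2ab·Cov(D, Z) with a = -2.5, b = -3.3.
Independence gives Cov(D, Z) = 0.
= (-2.5)²·46.6 + (-3.3)²·49.7 + 2·(-2.5)·(-3.3)·0
= 291.25 + 541.233 + 0 = 832.483.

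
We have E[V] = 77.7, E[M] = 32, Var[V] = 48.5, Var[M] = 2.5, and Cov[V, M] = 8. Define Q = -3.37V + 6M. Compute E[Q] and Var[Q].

E[Q] = (-3.37)·E[V] + 6·E[M] = (-3.37)·77.7 + 6·32 = -69.849.
Var[Q] = a²·Var[V] + b²·Var[M] + 2ab·Cov[V, M] with a = -3.37, b = 6.
= (-3.37)²·48.5 + 6²·2.5 + 2·(-3.37)·6·8
= 550.80965 + 90 + (-323.52) = 317.28965.

E[Q] = -69.849, Var[Q] = 317.28965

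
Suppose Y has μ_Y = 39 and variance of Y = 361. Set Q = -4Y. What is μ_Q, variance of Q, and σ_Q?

Q = -4Y is linear with a = -4, b = 0.
μ_Q = a·μ_Y + b = (-4)·39 = -156.
variance of Q = a²·variance of Y = (-4)²·361 = 5776.
σ_Y = √361 = 19.
σ_Q = |a|·σ_Y = |-4|·19 = 76.

μ_Q = -156, variance of Q = 5776, σ_Q = 76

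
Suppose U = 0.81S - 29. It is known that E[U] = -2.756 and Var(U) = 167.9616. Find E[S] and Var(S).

From U = 0.81S - 29: E[U] = a·E[S] + b, so E[S] = (E[U] − b)/a = (-2.756 − (-29))/0.81 = 32.4.
Var(U) = a²·Var(S), so Var(S) = 167.9616/0.81² = 256.

E[S] = 32.4, Var(S) = 256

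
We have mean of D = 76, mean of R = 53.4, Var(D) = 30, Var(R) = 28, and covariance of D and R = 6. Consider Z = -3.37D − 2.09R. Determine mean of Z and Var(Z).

mean of Z = -367.726, Var(Z) = 547.5334

mean of Z = (-3.37)·mean of D + (-2.09)·mean of R = (-3.37)·76 + (-2.09)·53.4 = -367.726.
Var(Z) = a²·Var(D) + b²·Var(R) + 2ab·covariance of D and R with a = -3.37, b = -2.09.
= (-3.37)²·30 + (-2.09)²·28 + 2·(-3.37)·(-2.09)·6
= 340.707 + 122.3068 + 84.5196 = 547.5334.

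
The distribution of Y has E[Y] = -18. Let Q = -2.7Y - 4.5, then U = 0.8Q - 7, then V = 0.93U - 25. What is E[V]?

E[V] = 1.3004

E[Q] = (-2.7)·(-18) + (-4.5) = 44.1.
E[U] = 0.8·44.1 + (-7) = 28.28.
E[V] = 0.93·28.28 + (-25) = 1.3004.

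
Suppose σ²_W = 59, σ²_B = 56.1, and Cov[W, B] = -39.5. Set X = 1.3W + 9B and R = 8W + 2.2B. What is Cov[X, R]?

Cov[X, R] = -1232.59

By bilinearity, Cov[X, R] = ac·σ²_W + bd·σ²_B + (ad+bc)·Cov[W, B], with a=1.3, b=9, c=8, d=2.2.
ac·σ²_W = 1.3·8·59 = 613.6
bd·σ²_B = 9·2.2·56.1 = 1110.78
(ad+bc)·Cov[W, B] = (74.86)·(-39.5) = -2956.97
Cov[X, R] = 613.6 + 1110.78 + (-2956.97) = -1232.59.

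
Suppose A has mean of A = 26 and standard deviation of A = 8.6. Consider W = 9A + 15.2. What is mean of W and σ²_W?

mean of W = 249.2, σ²_W = 5990.76

W = 9A + 15.2 is linear with a = 9, b = 15.2.
mean of W = a·mean of A + b = 9·26 + 15.2 = 249.2.
σ²_A = 8.6² = 73.96.
σ²_W = a²·σ²_A = 9²·73.96 = 5990.76 (the additive constant 15.2 does not affect variance).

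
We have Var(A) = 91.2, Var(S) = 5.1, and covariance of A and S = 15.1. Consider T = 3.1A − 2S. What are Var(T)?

Var(T) = a²·Var(A) + b²·Var(S) + 2ab·covariance of A and S with a = 3.1, b = -2.
= 3.1²·91.2 + (-2)²·5.1 + 2·3.1·(-2)·15.1
= 876.432 + 20.4 + (-187.24) = 709.592.

Var(T) = 709.592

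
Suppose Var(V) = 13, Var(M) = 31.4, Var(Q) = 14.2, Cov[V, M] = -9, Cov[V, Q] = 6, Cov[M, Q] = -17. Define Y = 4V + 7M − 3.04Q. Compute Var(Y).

Var(Y) = 1951.43072

Var(Y) = a²·Var(V) + b²·Var(M) + c²·Var(Q) + 2ab·Cov[V, M] + 2ac·Cov[V, Q] + 2bc·Cov[M, Q], with a = 4, b = 7, c = -3.04.
= 208 + 1538.6 + 131.23072 + (-504) + (-145.92) + 723.52
= 1951.43072.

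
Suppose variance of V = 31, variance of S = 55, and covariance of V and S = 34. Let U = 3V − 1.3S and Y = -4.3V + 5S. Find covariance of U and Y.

covariance of U and Y = -57.34

By bilinearity, covariance of U and Y = ac·variance of V + bd·variance of S + (ad+bc)·covariance of V and S, with a=3, b=-1.3, c=-4.3, d=5.
ac·variance of V = 3·(-4.3)·31 = -399.9
bd·variance of S = (-1.3)·5·55 = -357.5
(ad+bc)·covariance of V and S = (20.59)·34 = 700.06
covariance of U and Y = -399.9 + (-357.5) + 700.06 = -57.34.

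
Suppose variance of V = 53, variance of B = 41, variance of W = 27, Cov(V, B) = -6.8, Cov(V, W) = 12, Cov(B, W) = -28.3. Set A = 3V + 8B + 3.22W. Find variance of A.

variance of A = a²·variance of V + b²·variance of B + c²·variance of W + 2ab·Cov(V, B) + 2ac·Cov(V, W) + 2bc·Cov(B, W), with a = 3, b = 8, c = 3.22.
= 477 + 2624 + 279.9468 + (-326.4) + 231.84 + (-1458.016)
= 1828.3708.

variance of A = 1828.3708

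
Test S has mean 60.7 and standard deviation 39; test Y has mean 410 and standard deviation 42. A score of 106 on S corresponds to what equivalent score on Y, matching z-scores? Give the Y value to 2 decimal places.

z = (106 − 60.7)/39 ≈ 1.1615.
Y = 410 + z·42 = 410 + (106 − 60.7)·42/39 ≈ 458.78.

Y = 458.78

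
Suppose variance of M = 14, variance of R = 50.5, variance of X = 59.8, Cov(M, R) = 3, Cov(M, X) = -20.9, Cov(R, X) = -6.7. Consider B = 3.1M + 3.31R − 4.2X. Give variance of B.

variance of B = 2534.78385

variance of B = a²·variance of M + b²·variance of R + c²·variance of X + 2ab·Cov(M, R) + 2ac·Cov(M, X) + 2bc·Cov(R, X), with a = 3.1, b = 3.31, c = -4.2.
= 134.54 + 553.28305 + 1054.872 + 61.566 + 544.236 + 186.2868
= 2534.78385.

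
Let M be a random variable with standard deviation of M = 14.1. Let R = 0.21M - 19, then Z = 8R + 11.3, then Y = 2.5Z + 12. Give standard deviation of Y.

standard deviation of Y = 59.22

standard deviation of R = |0.21|·14.1 = 2.961.
standard deviation of Z = |8|·2.961 = 23.688.
standard deviation of Y = |2.5|·23.688 = 59.22.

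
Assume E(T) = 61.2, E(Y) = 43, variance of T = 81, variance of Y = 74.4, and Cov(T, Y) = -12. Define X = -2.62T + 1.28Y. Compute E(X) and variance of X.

E(X) = -105.304, variance of X = 758.39976

E(X) = (-2.62)·E(T) + 1.28·E(Y) = (-2.62)·61.2 + 1.28·43 = -105.304.
variance of X = a²·variance of T + b²·variance of Y + 2ab·Cov(T, Y) with a = -2.62, b = 1.28.
= (-2.62)²·81 + 1.28²·74.4 + 2·(-2.62)·1.28·(-12)
= 556.0164 + 121.89696 + 80.4864 = 758.39976.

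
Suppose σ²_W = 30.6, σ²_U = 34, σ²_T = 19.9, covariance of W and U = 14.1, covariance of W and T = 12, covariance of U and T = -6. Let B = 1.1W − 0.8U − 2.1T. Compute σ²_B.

σ²_B = 46.129

σ²_B = a²·σ²_W + b²·σ²_U + c²·σ²_T + 2ab·covariance of W and U + 2ac·covariance of W and T + 2bc·covariance of U and T, with a = 1.1, b = -0.8, c = -2.1.
= 37.026 + 21.76 + 87.759 + (-24.816) + (-55.44) + (-20.16)
= 46.129.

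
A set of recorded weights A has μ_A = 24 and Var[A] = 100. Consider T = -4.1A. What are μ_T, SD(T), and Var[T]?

T = -4.1A is linear with a = -4.1, b = 0.
μ_T = a·μ_A + b = (-4.1)·24 = -98.4.
SD(A) = √100 = 10.
SD(T) = |a|·SD(A) = |-4.1|·10 = 41.
Var[T] = a²·Var[A] = (-4.1)²·100 = 1681.

μ_T = -98.4, SD(T) = 41, Var[T] = 1681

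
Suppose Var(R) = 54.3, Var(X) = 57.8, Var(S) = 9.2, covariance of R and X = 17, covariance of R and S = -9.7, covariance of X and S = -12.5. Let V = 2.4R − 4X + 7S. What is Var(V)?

Var(V) = 1736.048

Var(V) = a²·Var(R) + b²·Var(X) + c²·Var(S) + 2ab·covariance of R and X + 2ac·covariance of R and S + 2bc·covariance of X and S, with a = 2.4, b = -4, c = 7.
= 312.768 + 924.8 + 450.8 + (-326.4) + (-325.92) + 700
= 1736.048.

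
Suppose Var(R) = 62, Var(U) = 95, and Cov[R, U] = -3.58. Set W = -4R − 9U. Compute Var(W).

Var(W) = 8429.24

Var(W) = a²·Var(R) + b²·Var(U) + 2ab·Cov[R, U] with a = -4, b = -9.
= (-4)²·62 + (-9)²·95 + 2·(-4)·(-9)·(-3.58)
= 992 + 7695 + (-257.76) = 8429.24.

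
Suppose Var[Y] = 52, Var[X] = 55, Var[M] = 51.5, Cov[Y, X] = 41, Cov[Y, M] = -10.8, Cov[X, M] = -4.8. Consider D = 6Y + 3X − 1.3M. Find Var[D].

Var[D] = 4135.955

Var[D] = a²·Var[Y] + b²·Var[X] + c²·Var[M] + 2ab·Cov[Y, X] + 2ac·Cov[Y, M] + 2bc·Cov[X, M], with a = 6, b = 3, c = -1.3.
= 1872 + 495 + 87.035 + 1476 + 168.48 + 37.44
= 4135.955.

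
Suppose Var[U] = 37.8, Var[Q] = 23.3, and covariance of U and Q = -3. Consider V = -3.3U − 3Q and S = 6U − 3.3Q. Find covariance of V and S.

By bilinearity, covariance of V and S = ac·Var[U] + bd·Var[Q] + (ad+bc)·covariance of U and Q, with a=-3.3, b=-3, c=6, d=-3.3.
ac·Var[U] = (-3.3)·6·37.8 = -748.44
bd·Var[Q] = (-3)·(-3.3)·23.3 = 230.67
(ad+bc)·covariance of U and Q = (-7.11)·(-3) = 21.33
covariance of V and S = -748.44 + 230.67 + 21.33 = -496.44.

covariance of V and S = -496.44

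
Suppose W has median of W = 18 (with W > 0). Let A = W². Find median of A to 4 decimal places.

median of A = 324

W² is monotone on this domain, so median of A = square(18) = 324.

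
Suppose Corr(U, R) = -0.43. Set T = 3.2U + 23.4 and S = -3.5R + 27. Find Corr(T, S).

Linear rescalings preserve |correlation|; the slopes 3.2 and -3.5 have opposite signs, so the correlation flips sign: Corr(T, S) = −Corr(U, R) = 0.43.

Corr(T, S) = 0.43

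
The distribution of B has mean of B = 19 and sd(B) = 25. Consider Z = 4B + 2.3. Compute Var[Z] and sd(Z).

Var[Z] = 10000, sd(Z) = 100

Z = 4B + 2.3 is linear with a = 4, b = 2.3.
Var[B] = 25² = 625.
Var[Z] = a²·Var[B] = 4²·625 = 10000 (the additive constant 2.3 does not affect variance).
sd(Z) = |a|·sd(B) = |4|·25 = 100.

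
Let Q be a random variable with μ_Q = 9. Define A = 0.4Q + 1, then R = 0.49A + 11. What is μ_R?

μ_A = 0.4·9 + 1 = 4.6.
μ_R = 0.49·4.6 + 11 = 13.254.

μ_R = 13.254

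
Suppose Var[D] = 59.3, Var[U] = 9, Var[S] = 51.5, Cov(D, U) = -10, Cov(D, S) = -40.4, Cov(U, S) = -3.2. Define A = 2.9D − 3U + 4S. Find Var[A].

Var[A] = a²·Var[D] + b²·Var[U] + c²·Var[S] + 2ab·Cov(D, U) + 2ac·Cov(D, S) + 2bc·Cov(U, S), with a = 2.9, b = -3, c = 4.
= 498.713 + 81 + 824 + 174 + (-937.28) + 76.8
= 717.233.

Var[A] = 717.233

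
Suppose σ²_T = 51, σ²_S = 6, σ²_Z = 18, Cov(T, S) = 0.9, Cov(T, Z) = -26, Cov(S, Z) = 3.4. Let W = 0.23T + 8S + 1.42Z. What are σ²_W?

σ²_W = 486.5699

σ²_W = a²·σ²_T + b²·σ²_S + c²·σ²_Z + 2ab·Cov(T, S) + 2ac·Cov(T, Z) + 2bc·Cov(S, Z), with a = 0.23, b = 8, c = 1.42.
= 2.6979 + 384 + 36.2952 + 3.312 + (-16.9832) + 77.248
= 486.5699.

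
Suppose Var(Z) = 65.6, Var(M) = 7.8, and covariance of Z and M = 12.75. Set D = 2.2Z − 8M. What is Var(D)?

Var(D) = a²·Var(Z) + b²·Var(M) + 2ab·covariance of Z and M with a = 2.2, b = -8.
= 2.2²·65.6 + (-8)²·7.8 + 2·2.2·(-8)·12.75
= 317.504 + 499.2 + (-448.8) = 367.904.

Var(D) = 367.904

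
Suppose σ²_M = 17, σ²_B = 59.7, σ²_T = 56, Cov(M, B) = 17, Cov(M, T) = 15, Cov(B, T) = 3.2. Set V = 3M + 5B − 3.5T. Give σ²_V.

σ²_V = 2414.5

σ²_V = a²·σ²_M + b²·σ²_B + c²·σ²_T + 2ab·Cov(M, B) + 2ac·Cov(M, T) + 2bc·Cov(B, T), with a = 3, b = 5, c = -3.5.
= 153 + 1492.5 + 686 + 510 + (-315) + (-112)
= 2414.5.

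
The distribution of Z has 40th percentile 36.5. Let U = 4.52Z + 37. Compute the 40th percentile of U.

Since a = 4.52 > 0 the transformation is increasing, so the 40th percentile of U = a·(P_{40} of Z) + b = 4.52·36.5 + 37 = 201.98.

40th percentile of U = 201.98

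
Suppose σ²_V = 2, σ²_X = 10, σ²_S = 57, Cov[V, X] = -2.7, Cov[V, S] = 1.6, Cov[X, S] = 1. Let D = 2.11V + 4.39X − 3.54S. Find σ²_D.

σ²_D = 810.92346

σ²_D = a²·σ²_V + b²·σ²_X + c²·σ²_S + 2ab·Cov[V, X] + 2ac·Cov[V, S] + 2bc·Cov[X, S], with a = 2.11, b = 4.39, c = -3.54.
= 8.9042 + 192.721 + 714.3012 + (-50.01966) + (-23.90208) + (-31.0812)
= 810.92346.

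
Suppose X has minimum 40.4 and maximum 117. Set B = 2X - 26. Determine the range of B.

Range(B) = 153.2

Range of X = 117 − 40.4 = 76.6.
Range(B) = |a|·Range(X) = |2|·76.6 = 153.2.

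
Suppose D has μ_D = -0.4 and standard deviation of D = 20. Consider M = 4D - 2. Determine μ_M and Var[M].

μ_M = -3.6, Var[M] = 6400

M = 4D - 2 is linear with a = 4, b = -2.
μ_M = a·μ_D + b = 4·(-0.4) + (-2) = -3.6.
Var[D] = 20² = 400.
Var[M] = a²·Var[D] = 4²·400 = 6400 (the additive constant -2 does not affect variance).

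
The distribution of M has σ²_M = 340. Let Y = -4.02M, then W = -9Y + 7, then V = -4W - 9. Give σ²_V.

σ²_V = 7120918.656

σ²_Y = (-4.02)²·340 = 5494.536.
σ²_W = (-9)²·5494.536 = 445057.416.
σ²_V = (-4)²·445057.416 = 7120918.656.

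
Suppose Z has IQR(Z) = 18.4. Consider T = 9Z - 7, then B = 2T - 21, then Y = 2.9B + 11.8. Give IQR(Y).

IQR(Y) = 960.48

IQR(T) = |9|·18.4 = 165.6.
IQR(B) = |2|·165.6 = 331.2.
IQR(Y) = |2.9|·331.2 = 960.48.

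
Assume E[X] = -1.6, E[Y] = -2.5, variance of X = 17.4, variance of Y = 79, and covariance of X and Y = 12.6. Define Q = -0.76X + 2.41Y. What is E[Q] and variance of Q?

E[Q] = -4.809, variance of Q = 422.73382

E[Q] = (-0.76)·E[X] + 2.41·E[Y] = (-0.76)·(-1.6) + 2.41·(-2.5) = -4.809.
variance of Q = a²·variance of X + b²·variance of Y + 2ab·covariance of X and Y with a = -0.76, b = 2.41.
= (-0.76)²·17.4 + 2.41²·79 + 2·(-0.76)·2.41·12.6
= 10.05024 + 458.8399 + (-46.15632) = 422.73382.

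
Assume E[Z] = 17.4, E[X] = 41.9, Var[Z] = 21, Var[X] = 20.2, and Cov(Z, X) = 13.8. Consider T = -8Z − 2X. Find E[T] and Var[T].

E[T] = (-8)·E[Z] + (-2)·E[X] = (-8)·17.4 + (-2)·41.9 = -223.
Var[T] = a²·Var[Z] + b²·Var[X] + 2ab·Cov(Z, X) with a = -8, b = -2.
= (-8)²·21 + (-2)²·20.2 + 2·(-8)·(-2)·13.8
= 1344 + 80.8 + 441.6 = 1866.4.

E[T] = -223, Var[T] = 1866.4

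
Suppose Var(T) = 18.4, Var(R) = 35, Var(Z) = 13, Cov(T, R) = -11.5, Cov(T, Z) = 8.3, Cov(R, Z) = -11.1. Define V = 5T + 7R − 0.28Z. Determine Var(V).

Var(V) = 1391.2912

Var(V) = a²·Var(T) + b²·Var(R) + c²·Var(Z) + 2ab·Cov(T, R) + 2ac·Cov(T, Z) + 2bc·Cov(R, Z), with a = 5, b = 7, c = -0.28.
= 460 + 1715 + 1.0192 + (-805) + (-23.24) + 43.512
= 1391.2912.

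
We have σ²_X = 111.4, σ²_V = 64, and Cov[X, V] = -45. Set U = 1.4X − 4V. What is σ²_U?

σ²_U = 1746.344

σ²_U = a²·σ²_X + b²·σ²_V + 2ab·Cov[X, V] with a = 1.4, b = -4.
= 1.4²·111.4 + (-4)²·64 + 2·1.4·(-4)·(-45)
= 218.344 + 1024 + 504 = 1746.344.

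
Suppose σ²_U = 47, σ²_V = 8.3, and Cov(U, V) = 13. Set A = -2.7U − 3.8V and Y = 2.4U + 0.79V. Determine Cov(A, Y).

By bilinearity, Cov(A, Y) = ac·σ²_U + bd·σ²_V + (ad+bc)·Cov(U, V), with a=-2.7, b=-3.8, c=2.4, d=0.79.
ac·σ²_U = (-2.7)·2.4·47 = -304.56
bd·σ²_V = (-3.8)·0.79·8.3 = -24.9166
(ad+bc)·Cov(U, V) = (-11.253)·13 = -146.289
Cov(A, Y) = -304.56 + (-24.9166) + (-146.289) = -475.7656.

Cov(A, Y) = -475.7656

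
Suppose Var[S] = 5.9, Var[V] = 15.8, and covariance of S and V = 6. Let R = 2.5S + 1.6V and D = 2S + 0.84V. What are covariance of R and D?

covariance of R and D = 82.5352

By bilinearity, covariance of R and D = ac·Var[S] + bd·Var[V] + (ad+bc)·covariance of S and V, with a=2.5, b=1.6, c=2, d=0.84.
ac·Var[S] = 2.5·2·5.9 = 29.5
bd·Var[V] = 1.6·0.84·15.8 = 21.2352
(ad+bc)·covariance of S and V = (5.3)·6 = 31.8
covariance of R and D = 29.5 + 21.2352 + 31.8 = 82.5352.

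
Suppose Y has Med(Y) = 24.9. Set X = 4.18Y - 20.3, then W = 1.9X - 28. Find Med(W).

Med(W) = 131.1858

Med(X) = 4.18·24.9 + (-20.3) = 83.782.
Med(W) = 1.9·83.782 + (-28) = 131.1858.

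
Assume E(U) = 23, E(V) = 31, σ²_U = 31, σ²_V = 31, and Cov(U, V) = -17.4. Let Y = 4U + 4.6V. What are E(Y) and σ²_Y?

E(Y) = 4·E(U) + 4.6·E(V) = 4·23 + 4.6·31 = 234.6.
σ²_Y = a²·σ²_U + b²·σ²_V + 2ab·Cov(U, V) with a = 4, b = 4.6.
= 4²·31 + 4.6²·31 + 2·4·4.6·(-17.4)
= 496 + 655.96 + (-640.32) = 511.64.

E(Y) = 234.6, σ²_Y = 511.64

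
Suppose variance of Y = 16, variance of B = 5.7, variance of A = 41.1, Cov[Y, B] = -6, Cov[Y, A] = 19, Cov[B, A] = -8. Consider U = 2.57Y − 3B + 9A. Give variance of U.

variance of U = 4889.5384

variance of U = a²·variance of Y + b²·variance of B + c²·variance of A + 2ab·Cov[Y, B] + 2ac·Cov[Y, A] + 2bc·Cov[B, A], with a = 2.57, b = -3, c = 9.
= 105.6784 + 51.3 + 3329.1 + 92.52 + 878.94 + 432
= 4889.5384.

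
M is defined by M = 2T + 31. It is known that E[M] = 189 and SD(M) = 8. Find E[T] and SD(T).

From M = 2T + 31: E[M] = a·E[T] + b, so E[T] = (E[M] − b)/a = (189 − 31)/2 = 79.
SD(M) = |a|·SD(T), so SD(T) = 8/|2| = 4.

E[T] = 79, SD(T) = 4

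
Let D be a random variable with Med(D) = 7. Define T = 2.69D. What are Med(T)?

A linear map preserves order up to sign, so Med(T) = a·Med(D) + b = 2.69·7 = 18.83.

Med(T) = 18.83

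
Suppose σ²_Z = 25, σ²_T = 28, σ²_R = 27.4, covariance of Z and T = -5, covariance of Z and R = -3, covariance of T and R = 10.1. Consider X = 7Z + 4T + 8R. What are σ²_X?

σ²_X = 3457

σ²_X = a²·σ²_Z + b²·σ²_T + c²·σ²_R + 2ab·covariance of Z and T + 2ac·covariance of Z and R + 2bc·covariance of T and R, with a = 7, b = 4, c = 8.
= 1225 + 448 + 1753.6 + (-280) + (-336) + 646.4
= 3457.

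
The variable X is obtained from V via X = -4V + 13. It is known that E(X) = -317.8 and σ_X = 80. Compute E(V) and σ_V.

From X = -4V + 13: E(X) = a·E(V) + b, so E(V) = (E(X) − b)/a = (-317.8 − 13)/(-4) = 82.7.
σ_X = |a|·σ_V, so σ_V = 80/|-4| = 20.

E(V) = 82.7, σ_V = 20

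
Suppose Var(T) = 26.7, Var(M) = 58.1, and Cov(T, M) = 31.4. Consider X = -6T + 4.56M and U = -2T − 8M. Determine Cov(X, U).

By bilinearity, Cov(X, U) = ac·Var(T) + bd·Var(M) + (ad+bc)·Cov(T, M), with a=-6, b=4.56, c=-2, d=-8.
ac·Var(T) = (-6)·(-2)·26.7 = 320.4
bd·Var(M) = 4.56·(-8)·58.1 = -2119.488
(ad+bc)·Cov(T, M) = (38.88)·31.4 = 1220.832
Cov(X, U) = 320.4 + (-2119.488) + 1220.832 = -578.256.

Cov(X, U) = -578.256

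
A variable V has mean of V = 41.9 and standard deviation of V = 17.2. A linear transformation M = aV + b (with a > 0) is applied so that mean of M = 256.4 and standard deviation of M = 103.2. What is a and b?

standard deviation of M = a·standard deviation of V (a > 0), so a = 103.2/17.2 = 6.
mean of M = a·mean of V + b, so b = 256.4 − 6·41.9 = 5.

a = 6, b = 5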